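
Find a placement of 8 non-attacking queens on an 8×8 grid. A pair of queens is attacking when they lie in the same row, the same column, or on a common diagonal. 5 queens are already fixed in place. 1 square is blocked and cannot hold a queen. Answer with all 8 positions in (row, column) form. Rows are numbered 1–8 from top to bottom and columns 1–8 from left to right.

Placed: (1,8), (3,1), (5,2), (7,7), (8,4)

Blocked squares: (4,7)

Row 2: attacked by (1,8)→{7,8}; (3,1)→{1,2}; (5,2)→{2,5}; (7,7)→{2,7}; (8,4)→{4}. Safe: 3, 6. Place at column 3.
Row 4: attacked by (1,8)→{5,8}; (2,3)→{1,3,5}; (3,1)→{1,2}; (5,2)→{1,2,3}; (7,7)→{4,7}; (8,4)→{4,8}. Blocked: 7. Safe: 6. Place at column 6.
Row 6: attacked by (1,8)→{3,8}; (2,3)→{3,7}; (3,1)→{1,4}; (4,6)→{4,6,8}; (5,2)→{1,2,3}; (7,7)→{6,7,8}; (8,4)→{2,4,6}. Safe: 5. Place at column 5.
Columns [8, 3, 1, 6, 2, 5, 7, 4], r−c [-7, -1, 2, -2, 3, 1, 0, 4], r+c [9, 5, 4, 10, 7, 11, 14, 12] are all distinct, so no two queens attack.

(1,8) (2,3) (3,1) (4,6) (5,2) (6,5) (7,7) (8,4)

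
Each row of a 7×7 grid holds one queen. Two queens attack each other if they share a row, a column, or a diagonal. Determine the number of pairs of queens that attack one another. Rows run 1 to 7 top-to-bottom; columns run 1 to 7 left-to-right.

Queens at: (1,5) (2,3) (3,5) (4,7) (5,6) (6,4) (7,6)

4

Same column: (1,5)–(3,5) (column 5); (5,6)–(7,6) (column 6).
Same diagonal: (2,3)–(5,6) (|2−5| = |3−6| = 3); (4,7)–(5,6) (|4−5| = |7−6| = 1).
Total attacking pairs: 4.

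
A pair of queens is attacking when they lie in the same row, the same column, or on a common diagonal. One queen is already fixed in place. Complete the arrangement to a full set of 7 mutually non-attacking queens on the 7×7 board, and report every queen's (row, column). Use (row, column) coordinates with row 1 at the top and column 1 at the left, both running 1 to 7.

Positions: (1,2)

Row 2: attacked by (1,2)→{1,2,3}. Safe: 4, 5, 6, 7. Place at column 6.
Row 3: attacked by (1,2)→{2,4}; (2,6)→{5,6,7}. Safe: 1, 3. Place at column 3.
Row 4: attacked by (1,2)→{2,5}; (2,6)→{4,6}; (3,3)→{2,3,4}. Safe: 1, 7. Place at column 7.
Row 5: attacked by (1,2)→{2,6}; (2,6)→{3,6}; (3,3)→{1,3,5}; (4,7)→{6,7}. Safe: 4. Place at column 4.
Row 6: attacked by (1,2)→{2,7}; (2,6)→{2,6}; (3,3)→{3,6}; (4,7)→{5,7}; (5,4)→{3,4,5}. Safe: 1. Place at column 1.
Row 7: attacked by (1,2)→{2}; (2,6)→{1,6}; (3,3)→{3,7}; (4,7)→{4,7}; (5,4)→{2,4,6}; (6,1)→{1,2}. Safe: 5. Place at column 5.
Columns [2, 6, 3, 7, 4, 1, 5], r−c [-1, -4, 0, -3, 1, 5, 2], r+c [3, 8, 6, 11, 9, 7, 12] are all distinct, so no two queens attack.

(1,2) (2,6) (3,3) (4,7) (5,4) (6,1) (7,5)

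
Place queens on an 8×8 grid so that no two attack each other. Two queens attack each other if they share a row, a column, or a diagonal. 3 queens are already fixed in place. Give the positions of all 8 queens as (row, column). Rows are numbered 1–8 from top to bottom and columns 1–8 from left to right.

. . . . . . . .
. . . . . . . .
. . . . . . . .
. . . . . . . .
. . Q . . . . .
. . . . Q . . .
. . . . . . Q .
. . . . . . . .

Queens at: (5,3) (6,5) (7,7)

Row 1: attacked by (5,3)→{3,7}; (6,5)→{5}; (7,7)→{1,7}. Safe: 2, 4, 6, 8. Place at column 2.
Row 2: attacked by (1,2)→{1,2,3}; (5,3)→{3,6}; (6,5)→{1,5}; (7,7)→{2,7}. Safe: 4, 8. Place at column 8.
Row 3: attacked by (1,2)→{2,4}; (2,8)→{7,8}; (5,3)→{1,3,5}; (6,5)→{2,5,8}; (7,7)→{3,7}. Safe: 6. Place at column 6.
Row 4: attacked by (1,2)→{2,5}; (2,8)→{6,8}; (3,6)→{5,6,7}; (5,3)→{2,3,4}; (6,5)→{3,5,7}; (7,7)→{4,7}. Safe: 1. Place at column 1.
Row 8: attacked by (1,2)→{2}; (2,8)→{2,8}; (3,6)→{1,6}; (4,1)→{1,5}; (5,3)→{3,6}; (6,5)→{3,5,7}; (7,7)→{6,7,8}. Safe: 4. Place at column 4.
Columns [2, 8, 6, 1, 3, 5, 7, 4], r−c [-1, -6, -3, 3, 2, 1, 0, 4], r+c [3, 10, 9, 5, 8, 11, 14, 12] are all distinct, so no two queens attack.

(1,2) (2,8) (3,6) (4,1) (5,3) (6,5) (7,7) (8,4)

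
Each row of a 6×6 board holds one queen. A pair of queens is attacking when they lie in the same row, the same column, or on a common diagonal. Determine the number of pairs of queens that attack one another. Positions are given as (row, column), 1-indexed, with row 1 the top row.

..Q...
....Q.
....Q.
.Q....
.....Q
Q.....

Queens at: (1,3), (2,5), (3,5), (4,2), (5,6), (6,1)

Same column: (2,5)–(3,5) (column 5).
Same diagonal: (1,3)–(3,5) (|1−3| = |3−5| = 2); (2,5)–(6,1) (|2−6| = |5−1| = 4).
Total attacking pairs: 3.

3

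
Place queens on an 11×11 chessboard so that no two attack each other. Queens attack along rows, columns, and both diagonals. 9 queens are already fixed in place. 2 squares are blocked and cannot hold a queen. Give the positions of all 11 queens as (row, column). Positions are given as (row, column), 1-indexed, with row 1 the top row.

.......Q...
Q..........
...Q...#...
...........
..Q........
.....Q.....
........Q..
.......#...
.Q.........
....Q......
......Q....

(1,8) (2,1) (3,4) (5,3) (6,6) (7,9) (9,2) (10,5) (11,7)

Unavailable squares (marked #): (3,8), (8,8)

(1,8) (2,1) (3,4) (4,10) (5,3) (6,6) (7,9) (8,11) (9,2) (10,5) (11,7)

Row 4: attacked by (1,8)→{5,8,11}; (2,1)→{1,3}; (3,4)→{3,4,5}; (5,3)→{2,3,4}; (6,6)→{4,6,8}; (7,9)→{6,9}; (9,2)→{2,7}; (10,5)→{5,11}; (11,7)→{7}. Safe: 10. Place at column 10.
Row 8: attacked by (1,8)→{1,8}; (2,1)→{1,7}; (3,4)→{4,9}; (4,10)→{6,10}; (5,3)→{3,6}; (6,6)→{4,6,8}; (7,9)→{8,9,10}; (9,2)→{1,2,3}; (10,5)→{3,5,7}; (11,7)→{4,7,10}. Blocked: 8. Safe: 11. Place at column 11.
Columns [8, 1, 4, 10, 3, 6, 9, 11, 2, 5, 7], r−c [-7, 1, -1, -6, 2, 0, -2, -3, 7, 5, 4], r+c [9, 3, 7, 14, 8, 12, 16, 19, 11, 15, 18] are all distinct, so no two queens attack.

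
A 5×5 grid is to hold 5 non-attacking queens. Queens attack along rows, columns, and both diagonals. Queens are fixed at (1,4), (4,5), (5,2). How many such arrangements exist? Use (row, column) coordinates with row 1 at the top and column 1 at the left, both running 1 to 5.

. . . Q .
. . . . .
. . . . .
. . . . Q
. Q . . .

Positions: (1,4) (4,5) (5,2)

1

Branch on row 2: col 1 → 1.
Sum: 1 = 1.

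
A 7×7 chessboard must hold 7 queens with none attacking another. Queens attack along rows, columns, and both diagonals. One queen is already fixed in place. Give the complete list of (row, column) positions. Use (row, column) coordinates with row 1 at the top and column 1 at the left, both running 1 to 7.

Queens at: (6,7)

(1,4) (2,1) (3,3) (4,6) (5,2) (6,7) (7,5)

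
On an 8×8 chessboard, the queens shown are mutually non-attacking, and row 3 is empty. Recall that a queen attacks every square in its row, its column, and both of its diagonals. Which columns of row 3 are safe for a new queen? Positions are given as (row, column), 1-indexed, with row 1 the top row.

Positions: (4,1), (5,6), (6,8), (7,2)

columns 3, 7

(4,1) attacks row 3 at column 1 and diagonals 2.
(5,6) attacks row 3 at column 6 and diagonals 4, 8.
(6,8) attacks row 3 at column 8 and diagonals 5.
(7,2) attacks row 3 at column 2 and diagonals 6.
Attacked columns: {1, 2, 4, 5, 6, 8}. Safe: {3, 7}.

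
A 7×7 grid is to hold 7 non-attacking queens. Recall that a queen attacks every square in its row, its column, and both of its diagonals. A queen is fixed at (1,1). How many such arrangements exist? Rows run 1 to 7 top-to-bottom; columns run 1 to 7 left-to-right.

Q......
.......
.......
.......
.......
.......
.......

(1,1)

Branch on row 2: col 3 → 1; col 4 → 1; col 5 → 1; col 6 → 1; col 7 → 0.
Sum: 1 + 1 + 1 + 1 + 0 = 4.

4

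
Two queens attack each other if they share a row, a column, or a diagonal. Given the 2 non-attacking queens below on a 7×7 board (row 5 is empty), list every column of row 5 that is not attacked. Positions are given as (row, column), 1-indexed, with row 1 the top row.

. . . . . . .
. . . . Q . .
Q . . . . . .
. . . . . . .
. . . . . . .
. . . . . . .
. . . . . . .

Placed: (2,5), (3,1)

columns 4, 6, 7

(2,5) attacks row 5 at column 5 and diagonals 2.
(3,1) attacks row 5 at column 1 and diagonals 3.
Attacked columns: {1, 2, 3, 5}. Safe: {4, 6, 7}.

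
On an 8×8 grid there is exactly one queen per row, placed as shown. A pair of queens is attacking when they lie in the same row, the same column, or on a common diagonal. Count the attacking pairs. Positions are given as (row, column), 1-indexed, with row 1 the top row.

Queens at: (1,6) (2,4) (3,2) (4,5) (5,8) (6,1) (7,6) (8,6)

6

Same column: (1,6)–(7,6) (column 6); (1,6)–(8,6) (column 6); (7,6)–(8,6) (column 6).
Same diagonal: (1,6)–(6,1) (|1−6| = |6−1| = 5); (3,2)–(7,6) (|3−7| = |2−6| = 4); (5,8)–(7,6) (|5−7| = |8−6| = 2).
Total attacking pairs: 6.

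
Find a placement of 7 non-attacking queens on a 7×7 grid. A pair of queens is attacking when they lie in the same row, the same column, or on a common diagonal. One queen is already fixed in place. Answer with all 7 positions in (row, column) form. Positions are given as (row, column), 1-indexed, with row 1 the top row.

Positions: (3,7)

(1,6) (2,4) (3,7) (4,1) (5,3) (6,5) (7,2)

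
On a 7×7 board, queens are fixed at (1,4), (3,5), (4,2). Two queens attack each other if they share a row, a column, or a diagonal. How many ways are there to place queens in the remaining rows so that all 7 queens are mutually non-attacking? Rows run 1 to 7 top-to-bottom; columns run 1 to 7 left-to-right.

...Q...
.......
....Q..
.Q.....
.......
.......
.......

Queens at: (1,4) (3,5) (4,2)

2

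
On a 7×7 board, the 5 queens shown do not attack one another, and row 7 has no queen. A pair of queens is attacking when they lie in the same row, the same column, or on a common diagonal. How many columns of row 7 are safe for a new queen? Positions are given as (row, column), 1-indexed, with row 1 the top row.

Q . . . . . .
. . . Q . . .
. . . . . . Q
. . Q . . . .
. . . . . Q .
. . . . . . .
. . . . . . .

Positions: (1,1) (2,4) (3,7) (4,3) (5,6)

2

(1,1) attacks row 7 at column 1 and diagonals 7.
(2,4) attacks row 7 at column 4.
(3,7) attacks row 7 at column 7 and diagonals 3.
(4,3) attacks row 7 at column 3 and diagonals 6.
(5,6) attacks row 7 at column 6 and diagonals 4.
Attacked columns: {1, 3, 4, 6, 7}. Safe: {2, 5}.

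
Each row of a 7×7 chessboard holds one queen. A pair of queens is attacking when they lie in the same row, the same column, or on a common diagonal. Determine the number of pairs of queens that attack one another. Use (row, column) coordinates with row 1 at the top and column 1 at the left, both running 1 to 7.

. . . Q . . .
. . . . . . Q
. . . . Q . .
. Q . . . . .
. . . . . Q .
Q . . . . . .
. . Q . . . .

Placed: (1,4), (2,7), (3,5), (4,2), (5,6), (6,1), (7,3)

0

All columns are distinct and no two queens satisfy |Δrow| = |Δcol|, so no pair attacks.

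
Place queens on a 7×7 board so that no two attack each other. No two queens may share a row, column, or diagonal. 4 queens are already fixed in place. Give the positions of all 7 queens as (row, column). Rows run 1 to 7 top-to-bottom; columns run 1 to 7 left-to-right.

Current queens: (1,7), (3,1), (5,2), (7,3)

(1,7) (2,4) (3,1) (4,5) (5,2) (6,6) (7,3)

Row 2: attacked by (1,7)→{6,7}; (3,1)→{1,2}; (5,2)→{2,5}; (7,3)→{3}. Safe: 4. Place at column 4.
Row 4: attacked by (1,7)→{4,7}; (2,4)→{2,4,6}; (3,1)→{1,2}; (5,2)→{1,2,3}; (7,3)→{3,6}. Safe: 5. Place at column 5.
Row 6: attacked by (1,7)→{2,7}; (2,4)→{4}; (3,1)→{1,4}; (4,5)→{3,5,7}; (5,2)→{1,2,3}; (7,3)→{2,3,4}. Safe: 6. Place at column 6.
Columns [7, 4, 1, 5, 2, 6, 3], r−c [-6, -2, 2, -1, 3, 0, 4], r+c [8, 6, 4, 9, 7, 12, 10] are all distinct, so no two queens attack.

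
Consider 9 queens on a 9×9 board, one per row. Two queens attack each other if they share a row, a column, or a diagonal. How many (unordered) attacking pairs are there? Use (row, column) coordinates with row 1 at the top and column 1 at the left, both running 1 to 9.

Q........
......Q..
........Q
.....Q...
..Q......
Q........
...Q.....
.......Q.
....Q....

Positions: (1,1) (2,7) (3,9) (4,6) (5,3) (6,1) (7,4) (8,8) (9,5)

Same column: (1,1)–(6,1) (column 1).
Same diagonal: (1,1)–(8,8) (|1−8| = |1−8| = 7).
Total attacking pairs: 2.

2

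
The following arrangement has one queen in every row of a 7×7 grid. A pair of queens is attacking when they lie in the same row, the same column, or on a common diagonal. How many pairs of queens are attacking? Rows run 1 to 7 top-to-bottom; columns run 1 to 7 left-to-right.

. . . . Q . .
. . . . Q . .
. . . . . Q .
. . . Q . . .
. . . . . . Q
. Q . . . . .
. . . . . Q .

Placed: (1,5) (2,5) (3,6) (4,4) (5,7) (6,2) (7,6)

Same column: (1,5)–(2,5) (column 5); (3,6)–(7,6) (column 6).
Same diagonal: (2,5)–(3,6) (|2−3| = |5−6| = 1); (4,4)–(6,2) (|4−6| = |4−2| = 2).
Total attacking pairs: 4.

4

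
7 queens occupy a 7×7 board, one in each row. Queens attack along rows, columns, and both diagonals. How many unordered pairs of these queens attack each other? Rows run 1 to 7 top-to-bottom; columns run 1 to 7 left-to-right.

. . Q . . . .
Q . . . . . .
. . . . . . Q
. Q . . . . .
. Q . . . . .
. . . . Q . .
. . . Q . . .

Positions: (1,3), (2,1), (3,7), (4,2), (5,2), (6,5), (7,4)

Same column: (4,2)–(5,2) (column 2).
Same diagonal: (2,1)–(6,5) (|2−6| = |1−5| = 4); (5,2)–(7,4) (|5−7| = |2−4| = 2); (6,5)–(7,4) (|6−7| = |5−4| = 1).
Total attacking pairs: 4.

4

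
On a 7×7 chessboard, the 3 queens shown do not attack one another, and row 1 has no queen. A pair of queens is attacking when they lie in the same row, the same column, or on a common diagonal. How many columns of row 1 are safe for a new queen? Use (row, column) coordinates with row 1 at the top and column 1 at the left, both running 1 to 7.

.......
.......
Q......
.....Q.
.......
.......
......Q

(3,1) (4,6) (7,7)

(3,1) attacks row 1 at column 1 and diagonals 3.
(4,6) attacks row 1 at column 6 and diagonals 3.
(7,7) attacks row 1 at column 7 and diagonals 1.
Attacked columns: {1, 3, 6, 7}. Safe: {2, 4, 5}.

3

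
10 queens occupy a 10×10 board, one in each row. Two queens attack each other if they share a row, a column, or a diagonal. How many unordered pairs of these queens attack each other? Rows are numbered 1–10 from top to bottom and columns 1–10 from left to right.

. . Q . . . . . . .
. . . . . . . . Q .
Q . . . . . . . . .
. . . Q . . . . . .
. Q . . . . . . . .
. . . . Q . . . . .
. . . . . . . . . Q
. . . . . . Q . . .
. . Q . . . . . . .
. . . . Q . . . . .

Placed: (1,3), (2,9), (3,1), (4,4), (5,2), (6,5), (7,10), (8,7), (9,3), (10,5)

Same column: (1,3)–(9,3) (column 3); (6,5)–(10,5) (column 5).
Same diagonal: (1,3)–(3,1) (|1−3| = |3−1| = 2); (2,9)–(6,5) (|2−6| = |9−5| = 4); (6,5)–(8,7) (|6−8| = |5−7| = 2); (8,7)–(10,5) (|8−10| = |7−5| = 2).
Total attacking pairs: 6.

6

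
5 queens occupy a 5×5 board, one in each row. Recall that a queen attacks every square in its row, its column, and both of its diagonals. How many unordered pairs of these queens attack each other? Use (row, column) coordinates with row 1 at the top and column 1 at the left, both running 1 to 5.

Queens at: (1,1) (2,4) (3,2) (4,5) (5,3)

0

All columns are distinct and no two queens satisfy |Δrow| = |Δcol|, so no pair attacks.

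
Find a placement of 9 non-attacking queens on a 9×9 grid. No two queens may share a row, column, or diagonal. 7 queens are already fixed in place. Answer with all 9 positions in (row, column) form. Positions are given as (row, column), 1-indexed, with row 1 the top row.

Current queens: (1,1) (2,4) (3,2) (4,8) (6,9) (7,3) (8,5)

(1,1) (2,4) (3,2) (4,8) (5,6) (6,9) (7,3) (8,5) (9,7)

Row 5: attacked by (1,1)→{1,5}; (2,4)→{1,4,7}; (3,2)→{2,4}; (4,8)→{7,8,9}; (6,9)→{8,9}; (7,3)→{1,3,5}; (8,5)→{2,5,8}. Safe: 6. Place at column 6.
Row 9: attacked by (1,1)→{1,9}; (2,4)→{4}; (3,2)→{2,8}; (4,8)→{3,8}; (5,6)→{2,6}; (6,9)→{6,9}; (7,3)→{1,3,5}; (8,5)→{4,5,6}. Safe: 7. Place at column 7.
Columns [1, 4, 2, 8, 6, 9, 3, 5, 7], r−c [0, -2, 1, -4, -1, -3, 4, 3, 2], r+c [2, 6, 5, 12, 11, 15, 10, 13, 16] are all distinct, so no two queens attack.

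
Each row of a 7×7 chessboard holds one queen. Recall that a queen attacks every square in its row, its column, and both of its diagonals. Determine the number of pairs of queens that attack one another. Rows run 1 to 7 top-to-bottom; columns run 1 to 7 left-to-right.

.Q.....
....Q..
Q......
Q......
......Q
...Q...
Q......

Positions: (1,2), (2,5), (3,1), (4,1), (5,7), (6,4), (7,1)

4

Same column: (3,1)–(4,1) (column 1); (3,1)–(7,1) (column 1); (4,1)–(7,1) (column 1).
Same diagonal: (3,1)–(6,4) (|3−6| = |1−4| = 3).
Total attacking pairs: 4.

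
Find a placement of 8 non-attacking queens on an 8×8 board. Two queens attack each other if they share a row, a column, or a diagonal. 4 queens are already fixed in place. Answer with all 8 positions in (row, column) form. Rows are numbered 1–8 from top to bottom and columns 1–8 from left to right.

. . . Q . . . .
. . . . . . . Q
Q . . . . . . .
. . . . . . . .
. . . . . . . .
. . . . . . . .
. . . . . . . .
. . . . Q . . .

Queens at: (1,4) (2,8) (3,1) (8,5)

(1,4) (2,8) (3,1) (4,3) (5,6) (6,2) (7,7) (8,5)

Row 4: attacked by (1,4)→{1,4,7}; (2,8)→{6,8}; (3,1)→{1,2}; (8,5)→{1,5}. Safe: 3. Place at column 3.
Row 5: attacked by (1,4)→{4,8}; (2,8)→{5,8}; (3,1)→{1,3}; (4,3)→{2,3,4}; (8,5)→{2,5,8}. Safe: 6, 7. Place at column 6.
Row 6: attacked by (1,4)→{4}; (2,8)→{4,8}; (3,1)→{1,4}; (4,3)→{1,3,5}; (5,6)→{5,6,7}; (8,5)→{3,5,7}. Safe: 2. Place at column 2.
Row 7: attacked by (1,4)→{4}; (2,8)→{3,8}; (3,1)→{1,5}; (4,3)→{3,6}; (5,6)→{4,6,8}; (6,2)→{1,2,3}; (8,5)→{4,5,6}. Safe: 7. Place at column 7.
Columns [4, 8, 1, 3, 6, 2, 7, 5], r−c [-3, -6, 2, 1, -1, 4, 0, 3], r+c [5, 10, 4, 7, 11, 8, 14, 13] are all distinct, so no two queens attack.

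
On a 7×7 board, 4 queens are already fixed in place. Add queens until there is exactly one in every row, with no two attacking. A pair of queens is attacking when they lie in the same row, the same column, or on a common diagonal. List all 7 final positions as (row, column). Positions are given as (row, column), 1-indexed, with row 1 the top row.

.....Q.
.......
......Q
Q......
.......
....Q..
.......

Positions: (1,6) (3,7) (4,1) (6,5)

(1,6) (2,4) (3,7) (4,1) (5,3) (6,5) (7,2)

Row 2: attacked by (1,6)→{5,6,7}; (3,7)→{6,7}; (4,1)→{1,3}; (6,5)→{1,5}. Safe: 2, 4. Place at column 4.
Row 5: attacked by (1,6)→{2,6}; (2,4)→{1,4,7}; (3,7)→{5,7}; (4,1)→{1,2}; (6,5)→{4,5,6}. Safe: 3. Place at column 3.
Row 7: attacked by (1,6)→{6}; (2,4)→{4}; (3,7)→{3,7}; (4,1)→{1,4}; (5,3)→{1,3,5}; (6,5)→{4,5,6}. Safe: 2. Place at column 2.
Columns [6, 4, 7, 1, 3, 5, 2], r−c [-5, -2, -4, 3, 2, 1, 5], r+c [7, 6, 10, 5, 8, 11, 9] are all distinct, so no two queens attack.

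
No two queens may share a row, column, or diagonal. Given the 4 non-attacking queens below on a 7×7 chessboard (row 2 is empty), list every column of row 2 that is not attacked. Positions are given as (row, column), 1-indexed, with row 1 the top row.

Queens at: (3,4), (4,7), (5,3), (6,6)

(3,4) attacks row 2 at column 4 and diagonals 3, 5.
(4,7) attacks row 2 at column 7 and diagonals 5.
(5,3) attacks row 2 at column 3 and diagonals 6.
(6,6) attacks row 2 at column 6 and diagonals 2.
Attacked columns: {2, 3, 4, 5, 6, 7}. Safe: {1}.

columns 1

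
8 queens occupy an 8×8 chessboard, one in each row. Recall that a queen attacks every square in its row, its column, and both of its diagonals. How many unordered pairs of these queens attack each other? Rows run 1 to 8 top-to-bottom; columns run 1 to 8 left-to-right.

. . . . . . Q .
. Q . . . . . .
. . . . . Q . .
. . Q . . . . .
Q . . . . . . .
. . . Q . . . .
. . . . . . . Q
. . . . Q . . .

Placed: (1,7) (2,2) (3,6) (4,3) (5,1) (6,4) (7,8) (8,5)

All columns are distinct and no two queens satisfy |Δrow| = |Δcol|, so no pair attacks.

0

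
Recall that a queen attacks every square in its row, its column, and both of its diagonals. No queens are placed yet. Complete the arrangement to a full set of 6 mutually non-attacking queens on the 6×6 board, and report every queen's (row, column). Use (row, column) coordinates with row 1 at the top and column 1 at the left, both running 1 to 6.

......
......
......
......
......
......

Row 1: Safe: 1, 2, 3, 4, 5, 6. Place at column 2.
Row 2: attacked by (1,2)→{1,2,3}. Safe: 4, 5, 6. Place at column 4.
Row 3: attacked by (1,2)→{2,4}; (2,4)→{3,4,5}. Safe: 1, 6. Place at column 6.
Row 4: attacked by (1,2)→{2,5}; (2,4)→{2,4,6}; (3,6)→{5,6}. Safe: 1, 3. Place at column 1.
Row 5: attacked by (1,2)→{2,6}; (2,4)→{1,4}; (3,6)→{4,6}; (4,1)→{1,2}. Safe: 3, 5. Place at column 3.
Row 6: attacked by (1,2)→{2}; (2,4)→{4}; (3,6)→{3,6}; (4,1)→{1,3}; (5,3)→{2,3,4}. Safe: 5. Place at column 5.
Columns [2, 4, 6, 1, 3, 5], r−c [-1, -2, -3, 3, 2, 1], r+c [3, 6, 9, 5, 8, 11] are all distinct, so no two queens attack.

(1,2) (2,4) (3,6) (4,1) (5,3) (6,5)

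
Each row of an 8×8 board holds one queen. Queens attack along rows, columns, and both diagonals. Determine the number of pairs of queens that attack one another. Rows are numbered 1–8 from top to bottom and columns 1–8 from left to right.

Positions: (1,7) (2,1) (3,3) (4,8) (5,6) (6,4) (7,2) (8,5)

All columns are distinct and no two queens satisfy |Δrow| = |Δcol|, so no pair attacks.

0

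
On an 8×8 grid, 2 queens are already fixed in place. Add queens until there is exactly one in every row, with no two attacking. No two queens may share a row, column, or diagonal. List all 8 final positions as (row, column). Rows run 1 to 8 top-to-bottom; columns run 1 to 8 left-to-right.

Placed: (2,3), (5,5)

(1,6) (2,3) (3,1) (4,8) (5,5) (6,2) (7,4) (8,7)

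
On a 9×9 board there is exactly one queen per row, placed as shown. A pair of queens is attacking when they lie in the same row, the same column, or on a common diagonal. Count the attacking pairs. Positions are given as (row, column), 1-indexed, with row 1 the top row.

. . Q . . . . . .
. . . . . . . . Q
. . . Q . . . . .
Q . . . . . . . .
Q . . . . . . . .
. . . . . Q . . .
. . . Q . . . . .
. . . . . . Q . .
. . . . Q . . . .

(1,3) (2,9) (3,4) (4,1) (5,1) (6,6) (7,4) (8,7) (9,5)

5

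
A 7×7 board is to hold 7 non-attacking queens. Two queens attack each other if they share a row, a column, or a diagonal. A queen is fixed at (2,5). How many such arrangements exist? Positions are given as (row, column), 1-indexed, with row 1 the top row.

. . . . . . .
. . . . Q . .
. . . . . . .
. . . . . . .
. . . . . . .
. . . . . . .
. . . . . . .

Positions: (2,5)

6

Branch on row 1: col 1 → 1; col 2 → 3; col 3 → 1; col 7 → 1.
Sum: 1 + 3 + 1 + 1 = 6.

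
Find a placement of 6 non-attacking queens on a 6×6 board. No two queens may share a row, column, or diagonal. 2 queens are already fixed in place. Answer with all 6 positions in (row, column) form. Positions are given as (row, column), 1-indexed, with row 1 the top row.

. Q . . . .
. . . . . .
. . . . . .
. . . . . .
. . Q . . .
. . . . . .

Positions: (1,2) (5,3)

Row 2: attacked by (1,2)→{1,2,3}; (5,3)→{3,6}. Safe: 4, 5. Place at column 4.
Row 3: attacked by (1,2)→{2,4}; (2,4)→{3,4,5}; (5,3)→{1,3,5}. Safe: 6. Place at column 6.
Row 4: attacked by (1,2)→{2,5}; (2,4)→{2,4,6}; (3,6)→{5,6}; (5,3)→{2,3,4}. Safe: 1. Place at column 1.
Row 6: attacked by (1,2)→{2}; (2,4)→{4}; (3,6)→{3,6}; (4,1)→{1,3}; (5,3)→{2,3,4}. Safe: 5. Place at column 5.
Columns [2, 4, 6, 1, 3, 5], r−c [-1, -2, -3, 3, 2, 1], r+c [3, 6, 9, 5, 8, 11] are all distinct, so no two queens attack.

(1,2) (2,4) (3,6) (4,1) (5,3) (6,5)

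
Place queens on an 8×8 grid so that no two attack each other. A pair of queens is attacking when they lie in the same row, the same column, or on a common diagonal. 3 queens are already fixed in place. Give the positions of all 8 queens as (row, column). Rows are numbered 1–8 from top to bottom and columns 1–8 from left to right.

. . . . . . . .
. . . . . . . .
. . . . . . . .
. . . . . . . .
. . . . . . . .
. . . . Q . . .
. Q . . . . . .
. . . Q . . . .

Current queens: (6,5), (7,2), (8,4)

(1,7) (2,3) (3,1) (4,6) (5,8) (6,5) (7,2) (8,4)

Row 1: attacked by (6,5)→{5}; (7,2)→{2,8}; (8,4)→{4}. Safe: 1, 3, 6, 7. Place at column 7.
Row 2: attacked by (1,7)→{6,7,8}; (6,5)→{1,5}; (7,2)→{2,7}; (8,4)→{4}. Safe: 3. Place at column 3.
Row 3: attacked by (1,7)→{5,7}; (2,3)→{2,3,4}; (6,5)→{2,5,8}; (7,2)→{2,6}; (8,4)→{4}. Safe: 1. Place at column 1.
Row 4: attacked by (1,7)→{4,7}; (2,3)→{1,3,5}; (3,1)→{1,2}; (6,5)→{3,5,7}; (7,2)→{2,5}; (8,4)→{4,8}. Safe: 6. Place at column 6.
Row 5: attacked by (1,7)→{3,7}; (2,3)→{3,6}; (3,1)→{1,3}; (4,6)→{5,6,7}; (6,5)→{4,5,6}; (7,2)→{2,4}; (8,4)→{1,4,7}. Safe: 8. Place at column 8.
Columns [7, 3, 1, 6, 8, 5, 2, 4], r−c [-6, -1, 2, -2, -3, 1, 5, 4], r+c [8, 5, 4, 10, 13, 11, 9, 12] are all distinct, so no two queens attack.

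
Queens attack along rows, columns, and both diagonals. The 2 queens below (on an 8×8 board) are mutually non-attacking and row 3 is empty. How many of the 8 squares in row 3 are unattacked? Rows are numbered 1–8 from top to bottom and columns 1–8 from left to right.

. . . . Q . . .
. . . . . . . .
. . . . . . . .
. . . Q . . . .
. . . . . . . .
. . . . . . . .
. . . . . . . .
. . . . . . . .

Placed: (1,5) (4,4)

4

(1,5) attacks row 3 at column 5 and diagonals 3, 7.
(4,4) attacks row 3 at column 4 and diagonals 3, 5.
Attacked columns: {3, 4, 5, 7}. Safe: {1, 2, 6, 8}.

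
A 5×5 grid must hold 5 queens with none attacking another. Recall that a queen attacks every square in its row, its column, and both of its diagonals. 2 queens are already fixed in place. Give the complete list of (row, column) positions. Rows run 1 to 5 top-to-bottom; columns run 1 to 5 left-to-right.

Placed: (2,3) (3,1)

Row 1: attacked by (2,3)→{2,3,4}; (3,1)→{1,3}. Safe: 5. Place at column 5.
Row 4: attacked by (1,5)→{2,5}; (2,3)→{1,3,5}; (3,1)→{1,2}. Safe: 4. Place at column 4.
Row 5: attacked by (1,5)→{1,5}; (2,3)→{3}; (3,1)→{1,3}; (4,4)→{3,4,5}. Safe: 2. Place at column 2.
Columns [5, 3, 1, 4, 2], r−c [-4, -1, 2, 0, 3], r+c [6, 5, 4, 8, 7] are all distinct, so no two queens attack.

(1,5) (2,3) (3,1) (4,4) (5,2)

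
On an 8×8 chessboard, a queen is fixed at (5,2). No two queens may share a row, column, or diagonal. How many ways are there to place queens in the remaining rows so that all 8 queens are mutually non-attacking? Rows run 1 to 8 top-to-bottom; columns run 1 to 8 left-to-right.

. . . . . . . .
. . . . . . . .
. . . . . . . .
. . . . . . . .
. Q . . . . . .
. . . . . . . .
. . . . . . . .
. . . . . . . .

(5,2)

8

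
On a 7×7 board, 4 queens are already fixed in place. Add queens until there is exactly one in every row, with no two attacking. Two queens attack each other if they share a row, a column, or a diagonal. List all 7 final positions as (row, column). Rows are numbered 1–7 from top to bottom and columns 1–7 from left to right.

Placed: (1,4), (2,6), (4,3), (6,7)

Row 3: attacked by (1,4)→{2,4,6}; (2,6)→{5,6,7}; (4,3)→{2,3,4}; (6,7)→{4,7}. Safe: 1. Place at column 1.
Row 5: attacked by (1,4)→{4}; (2,6)→{3,6}; (3,1)→{1,3}; (4,3)→{2,3,4}; (6,7)→{6,7}. Safe: 5. Place at column 5.
Row 7: attacked by (1,4)→{4}; (2,6)→{1,6}; (3,1)→{1,5}; (4,3)→{3,6}; (5,5)→{3,5,7}; (6,7)→{6,7}. Safe: 2. Place at column 2.
Columns [4, 6, 1, 3, 5, 7, 2], r−c [-3, -4, 2, 1, 0, -1, 5], r+c [5, 8, 4, 7, 10, 13, 9] are all distinct, so no two queens attack.

(1,4) (2,6) (3,1) (4,3) (5,5) (6,7) (7,2)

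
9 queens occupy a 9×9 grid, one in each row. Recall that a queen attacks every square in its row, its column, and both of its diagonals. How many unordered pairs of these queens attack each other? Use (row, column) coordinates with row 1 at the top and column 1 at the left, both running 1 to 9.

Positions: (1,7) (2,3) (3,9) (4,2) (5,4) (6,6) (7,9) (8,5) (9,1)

3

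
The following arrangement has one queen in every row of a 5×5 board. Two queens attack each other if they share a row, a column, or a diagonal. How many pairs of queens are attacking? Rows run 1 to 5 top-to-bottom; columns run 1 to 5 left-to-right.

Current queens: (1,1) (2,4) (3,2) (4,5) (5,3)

All columns are distinct and no two queens satisfy |Δrow| = |Δcol|, so no pair attacks.

0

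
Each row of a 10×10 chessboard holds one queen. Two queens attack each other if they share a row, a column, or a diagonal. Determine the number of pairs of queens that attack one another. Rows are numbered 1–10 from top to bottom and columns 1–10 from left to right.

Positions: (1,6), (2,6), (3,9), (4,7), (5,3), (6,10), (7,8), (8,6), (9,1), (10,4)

Same column: (1,6)–(2,6) (column 6); (1,6)–(8,6) (column 6); (2,6)–(8,6) (column 6).
Same diagonal: (2,6)–(5,3) (|2−5| = |6−3| = 3); (2,6)–(6,10) (|2−6| = |6−10| = 4); (5,3)–(8,6) (|5−8| = |3−6| = 3); (8,6)–(10,4) (|8−10| = |6−4| = 2).
Total attacking pairs: 7.

7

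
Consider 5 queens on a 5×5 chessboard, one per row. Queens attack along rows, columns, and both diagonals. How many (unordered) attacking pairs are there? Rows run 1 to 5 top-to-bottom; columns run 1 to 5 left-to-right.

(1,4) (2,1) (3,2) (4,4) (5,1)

Same column: (1,4)–(4,4) (column 4); (2,1)–(5,1) (column 1).
Same diagonal: (1,4)–(3,2) (|1−3| = |4−2| = 2); (2,1)–(3,2) (|2−3| = |1−2| = 1).
Total attacking pairs: 4.

4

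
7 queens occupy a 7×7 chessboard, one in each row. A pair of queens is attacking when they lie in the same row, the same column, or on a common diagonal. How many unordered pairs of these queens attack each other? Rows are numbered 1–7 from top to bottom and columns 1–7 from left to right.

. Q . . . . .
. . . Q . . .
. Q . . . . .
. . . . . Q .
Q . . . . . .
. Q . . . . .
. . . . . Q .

Same column: (1,2)–(3,2) (column 2); (1,2)–(6,2) (column 2); (3,2)–(6,2) (column 2); (4,6)–(7,6) (column 6).
Same diagonal: (2,4)–(4,6) (|2−4| = |4−6| = 2); (2,4)–(5,1) (|2−5| = |4−1| = 3); (3,2)–(7,6) (|3−7| = |2−6| = 4); (5,1)–(6,2) (|5−6| = |1−2| = 1).
Total attacking pairs: 8.

8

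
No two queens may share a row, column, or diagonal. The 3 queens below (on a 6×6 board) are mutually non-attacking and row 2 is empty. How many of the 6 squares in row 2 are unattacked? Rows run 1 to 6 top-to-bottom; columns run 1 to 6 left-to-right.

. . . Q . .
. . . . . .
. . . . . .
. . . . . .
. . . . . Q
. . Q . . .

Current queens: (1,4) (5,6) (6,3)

2

(1,4) attacks row 2 at column 4 and diagonals 3, 5.
(5,6) attacks row 2 at column 6 and diagonals 3.
(6,3) attacks row 2 at column 3.
Attacked columns: {3, 4, 5, 6}. Safe: {1, 2}.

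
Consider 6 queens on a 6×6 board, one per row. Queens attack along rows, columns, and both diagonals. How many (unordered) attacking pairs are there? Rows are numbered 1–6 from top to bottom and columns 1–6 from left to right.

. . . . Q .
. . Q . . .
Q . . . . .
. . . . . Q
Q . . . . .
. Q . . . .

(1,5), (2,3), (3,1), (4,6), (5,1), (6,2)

3

Same column: (3,1)–(5,1) (column 1).
Same diagonal: (1,5)–(5,1) (|1−5| = |5−1| = 4); (5,1)–(6,2) (|5−6| = |1−2| = 1).
Total attacking pairs: 3.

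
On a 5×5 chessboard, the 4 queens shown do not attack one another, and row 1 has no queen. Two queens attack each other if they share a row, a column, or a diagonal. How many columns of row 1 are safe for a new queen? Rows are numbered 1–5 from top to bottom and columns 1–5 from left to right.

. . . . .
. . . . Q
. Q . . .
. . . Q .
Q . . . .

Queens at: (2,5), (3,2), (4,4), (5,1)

1

(2,5) attacks row 1 at column 5 and diagonals 4.
(3,2) attacks row 1 at column 2 and diagonals 4.
(4,4) attacks row 1 at column 4 and diagonals 1.
(5,1) attacks row 1 at column 1 and diagonals 5.
Attacked columns: {1, 2, 4, 5}. Safe: {3}.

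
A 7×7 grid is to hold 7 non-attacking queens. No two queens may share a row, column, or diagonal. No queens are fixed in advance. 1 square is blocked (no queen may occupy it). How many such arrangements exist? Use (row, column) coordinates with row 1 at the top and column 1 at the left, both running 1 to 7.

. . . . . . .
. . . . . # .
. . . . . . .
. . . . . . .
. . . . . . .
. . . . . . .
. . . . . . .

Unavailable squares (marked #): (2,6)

Branch on row 1: col 1 → 3; col 2 → 6; col 3 → 5; col 4 → 5; col 5 → 6; col 6 → 7; col 7 → 4.
Sum: 3 + 6 + 5 + 5 + 6 + 7 + 4 = 36.

36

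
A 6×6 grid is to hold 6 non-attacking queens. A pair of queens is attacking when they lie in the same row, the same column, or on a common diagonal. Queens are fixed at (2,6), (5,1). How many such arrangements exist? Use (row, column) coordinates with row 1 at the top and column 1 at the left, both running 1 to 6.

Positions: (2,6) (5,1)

Branch on row 1: col 2 → 0; col 3 → 1; col 4 → 0.
Sum: 0 + 1 + 0 = 1.

1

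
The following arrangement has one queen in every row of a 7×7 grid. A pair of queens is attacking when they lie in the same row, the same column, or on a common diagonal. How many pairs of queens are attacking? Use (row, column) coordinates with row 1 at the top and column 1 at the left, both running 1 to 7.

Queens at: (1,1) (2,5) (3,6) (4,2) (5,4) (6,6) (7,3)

Same column: (3,6)–(6,6) (column 6).
Same diagonal: (1,1)–(6,6) (|1−6| = |1−6| = 5); (2,5)–(3,6) (|2−3| = |5−6| = 1); (3,6)–(5,4) (|3−5| = |6−4| = 2).
Total attacking pairs: 4.

4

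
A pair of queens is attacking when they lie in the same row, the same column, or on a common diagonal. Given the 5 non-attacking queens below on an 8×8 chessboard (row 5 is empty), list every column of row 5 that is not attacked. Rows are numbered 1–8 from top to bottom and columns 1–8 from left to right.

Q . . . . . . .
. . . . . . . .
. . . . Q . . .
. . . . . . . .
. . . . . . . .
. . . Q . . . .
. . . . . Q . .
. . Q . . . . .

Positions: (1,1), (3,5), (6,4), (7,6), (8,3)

(1,1) attacks row 5 at column 1 and diagonals 5.
(3,5) attacks row 5 at column 5 and diagonals 3, 7.
(6,4) attacks row 5 at column 4 and diagonals 3, 5.
(7,6) attacks row 5 at column 6 and diagonals 4, 8.
(8,3) attacks row 5 at column 3 and diagonals 6.
Attacked columns: {1, 3, 4, 5, 6, 7, 8}. Safe: {2}.

columns 2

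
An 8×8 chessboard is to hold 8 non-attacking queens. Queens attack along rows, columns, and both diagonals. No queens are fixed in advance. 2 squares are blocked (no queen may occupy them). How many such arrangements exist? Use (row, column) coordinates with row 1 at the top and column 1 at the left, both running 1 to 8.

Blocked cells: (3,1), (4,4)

69

Branch on row 1: col 1 → 4; col 2 → 6; col 3 → 15; col 4 → 14; col 5 → 11; col 6 → 10; col 7 → 7; col 8 → 2.
Sum: 4 + 6 + 15 + 14 + 11 + 10 + 7 + 2 = 69.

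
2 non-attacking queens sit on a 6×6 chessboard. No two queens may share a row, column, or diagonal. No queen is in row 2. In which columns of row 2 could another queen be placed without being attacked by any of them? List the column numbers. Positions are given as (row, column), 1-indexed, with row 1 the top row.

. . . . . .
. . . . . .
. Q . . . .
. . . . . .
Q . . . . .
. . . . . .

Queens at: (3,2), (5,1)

columns 5, 6

(3,2) attacks row 2 at column 2 and diagonals 1, 3.
(5,1) attacks row 2 at column 1 and diagonals 4.
Attacked columns: {1, 2, 3, 4}. Safe: {5, 6}.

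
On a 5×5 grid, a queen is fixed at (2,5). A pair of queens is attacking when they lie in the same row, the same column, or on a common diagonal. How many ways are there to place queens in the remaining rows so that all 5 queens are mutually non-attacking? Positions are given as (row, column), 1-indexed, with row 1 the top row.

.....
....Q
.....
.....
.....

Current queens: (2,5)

2

Branch on row 1: col 1 → 0; col 2 → 1; col 3 → 1.
Sum: 0 + 1 + 1 = 2.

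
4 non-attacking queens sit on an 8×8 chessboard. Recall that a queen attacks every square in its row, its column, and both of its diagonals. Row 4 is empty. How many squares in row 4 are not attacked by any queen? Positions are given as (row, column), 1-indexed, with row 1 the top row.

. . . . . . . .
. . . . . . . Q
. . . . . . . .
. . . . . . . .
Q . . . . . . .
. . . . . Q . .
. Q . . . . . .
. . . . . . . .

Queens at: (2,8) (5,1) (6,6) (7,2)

2

(2,8) attacks row 4 at column 8 and diagonals 6.
(5,1) attacks row 4 at column 1 and diagonals 2.
(6,6) attacks row 4 at column 6 and diagonals 4, 8.
(7,2) attacks row 4 at column 2 and diagonals 5.
Attacked columns: {1, 2, 4, 5, 6, 8}. Safe: {3, 7}.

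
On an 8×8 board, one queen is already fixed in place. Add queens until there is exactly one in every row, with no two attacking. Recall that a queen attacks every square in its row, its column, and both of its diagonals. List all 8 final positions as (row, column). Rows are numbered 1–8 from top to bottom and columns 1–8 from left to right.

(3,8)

Row 1: attacked by (3,8)→{6,8}. Safe: 1, 2, 3, 4, 5, 7. Place at column 5.
Row 2: attacked by (1,5)→{4,5,6}; (3,8)→{7,8}. Safe: 1, 2, 3. Place at column 1.
Row 4: attacked by (1,5)→{2,5,8}; (2,1)→{1,3}; (3,8)→{7,8}. Safe: 4, 6. Place at column 6.
Row 5: attacked by (1,5)→{1,5}; (2,1)→{1,4}; (3,8)→{6,8}; (4,6)→{5,6,7}. Safe: 2, 3. Place at column 3.
Row 6: attacked by (1,5)→{5}; (2,1)→{1,5}; (3,8)→{5,8}; (4,6)→{4,6,8}; (5,3)→{2,3,4}. Safe: 7. Place at column 7.
Row 7: attacked by (1,5)→{5}; (2,1)→{1,6}; (3,8)→{4,8}; (4,6)→{3,6}; (5,3)→{1,3,5}; (6,7)→{6,7,8}. Safe: 2. Place at column 2.
Row 8: attacked by (1,5)→{5}; (2,1)→{1,7}; (3,8)→{3,8}; (4,6)→{2,6}; (5,3)→{3,6}; (6,7)→{5,7}; (7,2)→{1,2,3}. Safe: 4. Place at column 4.
Columns [5, 1, 8, 6, 3, 7, 2, 4], r−c [-4, 1, -5, -2, 2, -1, 5, 4], r+c [6, 3, 11, 10, 8, 13, 9, 12] are all distinct, so no two queens attack.

(1,5) (2,1) (3,8) (4,6) (5,3) (6,7) (7,2) (8,4)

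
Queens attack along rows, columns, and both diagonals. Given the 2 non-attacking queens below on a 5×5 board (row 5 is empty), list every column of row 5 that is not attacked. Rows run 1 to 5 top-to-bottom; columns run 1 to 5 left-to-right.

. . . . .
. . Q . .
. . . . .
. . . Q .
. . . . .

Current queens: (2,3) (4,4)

(2,3) attacks row 5 at column 3.
(4,4) attacks row 5 at column 4 and diagonals 3, 5.
Attacked columns: {3, 4, 5}. Safe: {1, 2}.

columns 1, 2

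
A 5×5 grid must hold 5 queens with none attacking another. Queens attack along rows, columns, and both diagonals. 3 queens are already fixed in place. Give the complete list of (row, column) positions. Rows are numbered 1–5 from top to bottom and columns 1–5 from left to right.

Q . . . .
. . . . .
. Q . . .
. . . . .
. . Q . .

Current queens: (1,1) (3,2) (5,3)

Row 2: attacked by (1,1)→{1,2}; (3,2)→{1,2,3}; (5,3)→{3}. Safe: 4, 5. Place at column 4.
Row 4: attacked by (1,1)→{1,4}; (2,4)→{2,4}; (3,2)→{1,2,3}; (5,3)→{2,3,4}. Safe: 5. Place at column 5.
Columns [1, 4, 2, 5, 3], r−c [0, -2, 1, -1, 2], r+c [2, 6, 5, 9, 8] are all distinct, so no two queens attack.

(1,1) (2,4) (3,2) (4,5) (5,3)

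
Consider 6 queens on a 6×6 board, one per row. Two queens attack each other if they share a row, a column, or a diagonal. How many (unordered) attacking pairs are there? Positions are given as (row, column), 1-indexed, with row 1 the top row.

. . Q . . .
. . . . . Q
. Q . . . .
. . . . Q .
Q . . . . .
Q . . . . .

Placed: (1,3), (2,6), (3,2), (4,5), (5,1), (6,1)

Same column: (5,1)–(6,1) (column 1).
Total attacking pairs: 1.

1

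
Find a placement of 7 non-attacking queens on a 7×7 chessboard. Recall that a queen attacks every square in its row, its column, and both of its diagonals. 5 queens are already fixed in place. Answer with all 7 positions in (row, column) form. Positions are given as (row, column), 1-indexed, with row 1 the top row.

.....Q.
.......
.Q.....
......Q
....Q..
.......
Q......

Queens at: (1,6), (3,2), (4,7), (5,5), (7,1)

Row 2: attacked by (1,6)→{5,6,7}; (3,2)→{1,2,3}; (4,7)→{5,7}; (5,5)→{2,5}; (7,1)→{1,6}. Safe: 4. Place at column 4.
Row 6: attacked by (1,6)→{1,6}; (2,4)→{4}; (3,2)→{2,5}; (4,7)→{5,7}; (5,5)→{4,5,6}; (7,1)→{1,2}. Safe: 3. Place at column 3.
Columns [6, 4, 2, 7, 5, 3, 1], r−c [-5, -2, 1, -3, 0, 3, 6], r+c [7, 6, 5, 11, 10, 9, 8] are all distinct, so no two queens attack.

(1,6) (2,4) (3,2) (4,7) (5,5) (6,3) (7,1)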